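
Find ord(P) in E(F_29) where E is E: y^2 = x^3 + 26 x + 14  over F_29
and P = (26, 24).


Compute successive multiples of P until we hit O:
  1P = (26, 24)
  2P = (28, 4)
  3P = (17, 2)
  4P = (2, 25)
  5P = (8, 26)
  6P = (19, 1)
  7P = (9, 7)
  8P = (24, 7)
  ... (continuing to 27P)
  27P = O

ord(P) = 27


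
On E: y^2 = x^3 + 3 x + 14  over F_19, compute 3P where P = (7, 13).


k = 3 = 11_2 (binary, LSB first: 11)
Double-and-add from P = (7, 13):
  bit 0 = 1: acc = O + (7, 13) = (7, 13)
  bit 1 = 1: acc = (7, 13) + (14, 8) = (2, 16)

3P = (2, 16)


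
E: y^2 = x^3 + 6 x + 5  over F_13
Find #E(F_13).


For each x in F_13, count y with y^2 = x^3 + 6 x + 5 mod 13:
  x = 1: RHS = 12, y in [5, 8]  -> 2 point(s)
  x = 2: RHS = 12, y in [5, 8]  -> 2 point(s)
  x = 5: RHS = 4, y in [2, 11]  -> 2 point(s)
  x = 6: RHS = 10, y in [6, 7]  -> 2 point(s)
  x = 7: RHS = 0, y in [0]  -> 1 point(s)
  x = 10: RHS = 12, y in [5, 8]  -> 2 point(s)
Affine points: 11. Add the point at infinity: total = 12.

#E(F_13) = 12


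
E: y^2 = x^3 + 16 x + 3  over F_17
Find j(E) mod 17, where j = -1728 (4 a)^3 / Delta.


Delta = -16(4 a^3 + 27 b^2) mod 17 = 1
-1728 * (4 a)^3 = -1728 * (4*16)^3 mod 17 = 7
j = 7 * 1^(-1) mod 17 = 7

j = 7 (mod 17)


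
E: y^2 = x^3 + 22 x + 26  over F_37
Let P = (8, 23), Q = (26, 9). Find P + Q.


P != Q, so use the chord formula.
s = (y2 - y1) / (x2 - x1) = (23) / (18) mod 37 = 28
x3 = s^2 - x1 - x2 mod 37 = 28^2 - 8 - 26 = 10
y3 = s (x1 - x3) - y1 mod 37 = 28 * (8 - 10) - 23 = 32

P + Q = (10, 32)


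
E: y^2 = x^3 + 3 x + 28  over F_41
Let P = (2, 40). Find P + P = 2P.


Doubling: s = (3 x1^2 + a) / (2 y1)
s = (3*2^2 + 3) / (2*40) mod 41 = 13
x3 = s^2 - 2 x1 mod 41 = 13^2 - 2*2 = 1
y3 = s (x1 - x3) - y1 mod 41 = 13 * (2 - 1) - 40 = 14

2P = (1, 14)


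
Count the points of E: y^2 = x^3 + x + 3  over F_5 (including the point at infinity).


For each x in F_5, count y with y^2 = x^3 + 1 x + 3 mod 5:
  x = 1: RHS = 0, y in [0]  -> 1 point(s)
  x = 4: RHS = 1, y in [1, 4]  -> 2 point(s)
Affine points: 3. Add the point at infinity: total = 4.

#E(F_5) = 4


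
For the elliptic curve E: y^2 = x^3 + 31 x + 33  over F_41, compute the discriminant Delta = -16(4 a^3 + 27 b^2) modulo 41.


4 a^3 + 27 b^2 = 4*31^3 + 27*33^2 = 119164 + 29403 = 148567
Delta = -16 * (148567) = -2377072
Delta mod 41 = 26

Delta = 26 (mod 41)


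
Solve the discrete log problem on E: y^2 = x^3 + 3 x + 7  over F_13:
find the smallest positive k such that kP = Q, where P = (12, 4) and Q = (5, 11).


Enumerate multiples of P until we hit Q = (5, 11):
  1P = (12, 4)
  2P = (5, 11)
Match found at i = 2.

k = 2


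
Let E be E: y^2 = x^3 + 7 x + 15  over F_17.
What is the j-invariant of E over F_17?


Delta = -16(4 a^3 + 27 b^2) mod 17 = 1
-1728 * (4 a)^3 = -1728 * (4*7)^3 mod 17 = 13
j = 13 * 1^(-1) mod 17 = 13

j = 13 (mod 17)


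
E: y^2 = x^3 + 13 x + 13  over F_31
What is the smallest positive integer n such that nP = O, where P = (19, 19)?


Compute successive multiples of P until we hit O:
  1P = (19, 19)
  2P = (29, 14)
  3P = (22, 29)
  4P = (8, 28)
  5P = (8, 3)
  6P = (22, 2)
  7P = (29, 17)
  8P = (19, 12)
  ... (continuing to 9P)
  9P = O

ord(P) = 9


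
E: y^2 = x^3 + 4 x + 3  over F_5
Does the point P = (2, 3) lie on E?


Check whether y^2 = x^3 + 4 x + 3 (mod 5) for (x, y) = (2, 3).
LHS: y^2 = 3^2 mod 5 = 4
RHS: x^3 + 4 x + 3 = 2^3 + 4*2 + 3 mod 5 = 4
LHS = RHS

Yes, on the curve


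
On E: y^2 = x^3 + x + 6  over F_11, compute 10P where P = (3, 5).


k = 10 = 1010_2 (binary, LSB first: 0101)
Double-and-add from P = (3, 5):
  bit 0 = 0: acc unchanged = O
  bit 1 = 1: acc = O + (8, 3) = (8, 3)
  bit 2 = 0: acc unchanged = (8, 3)
  bit 3 = 1: acc = (8, 3) + (2, 4) = (5, 2)

10P = (5, 2)


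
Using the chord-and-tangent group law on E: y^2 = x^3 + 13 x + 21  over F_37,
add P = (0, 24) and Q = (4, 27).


P != Q, so use the chord formula.
s = (y2 - y1) / (x2 - x1) = (3) / (4) mod 37 = 10
x3 = s^2 - x1 - x2 mod 37 = 10^2 - 0 - 4 = 22
y3 = s (x1 - x3) - y1 mod 37 = 10 * (0 - 22) - 24 = 15

P + Q = (22, 15)


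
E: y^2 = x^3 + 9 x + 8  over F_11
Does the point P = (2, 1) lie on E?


Check whether y^2 = x^3 + 9 x + 8 (mod 11) for (x, y) = (2, 1).
LHS: y^2 = 1^2 mod 11 = 1
RHS: x^3 + 9 x + 8 = 2^3 + 9*2 + 8 mod 11 = 1
LHS = RHS

Yes, on the curve


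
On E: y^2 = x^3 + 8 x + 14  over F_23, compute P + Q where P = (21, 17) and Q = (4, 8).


P != Q, so use the chord formula.
s = (y2 - y1) / (x2 - x1) = (14) / (6) mod 23 = 10
x3 = s^2 - x1 - x2 mod 23 = 10^2 - 21 - 4 = 6
y3 = s (x1 - x3) - y1 mod 23 = 10 * (21 - 6) - 17 = 18

P + Q = (6, 18)


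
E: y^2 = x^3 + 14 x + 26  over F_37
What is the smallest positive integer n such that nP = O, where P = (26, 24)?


Compute successive multiples of P until we hit O:
  1P = (26, 24)
  2P = (1, 2)
  3P = (0, 27)
  4P = (23, 34)
  5P = (32, 33)
  6P = (9, 20)
  7P = (5, 31)
  8P = (2, 5)
  ... (continuing to 36P)
  36P = O

ord(P) = 36


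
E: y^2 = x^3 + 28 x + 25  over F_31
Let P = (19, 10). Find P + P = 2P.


Doubling: s = (3 x1^2 + a) / (2 y1)
s = (3*19^2 + 28) / (2*10) mod 31 = 23
x3 = s^2 - 2 x1 mod 31 = 23^2 - 2*19 = 26
y3 = s (x1 - x3) - y1 mod 31 = 23 * (19 - 26) - 10 = 15

2P = (26, 15)


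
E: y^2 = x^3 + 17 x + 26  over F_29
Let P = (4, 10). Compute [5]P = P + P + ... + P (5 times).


k = 5 = 101_2 (binary, LSB first: 101)
Double-and-add from P = (4, 10):
  bit 0 = 1: acc = O + (4, 10) = (4, 10)
  bit 1 = 0: acc unchanged = (4, 10)
  bit 2 = 1: acc = (4, 10) + (6, 24) = (10, 6)

5P = (10, 6)


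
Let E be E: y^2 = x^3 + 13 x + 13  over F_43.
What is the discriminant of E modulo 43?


4 a^3 + 27 b^2 = 4*13^3 + 27*13^2 = 8788 + 4563 = 13351
Delta = -16 * (13351) = -213616
Delta mod 43 = 8

Delta = 8 (mod 43)


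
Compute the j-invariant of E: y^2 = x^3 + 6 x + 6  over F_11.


Delta = -16(4 a^3 + 27 b^2) mod 11 = 5
-1728 * (4 a)^3 = -1728 * (4*6)^3 mod 11 = 3
j = 3 * 5^(-1) mod 11 = 5

j = 5 (mod 11)


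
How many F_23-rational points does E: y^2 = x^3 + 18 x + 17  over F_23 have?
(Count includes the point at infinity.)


For each x in F_23, count y with y^2 = x^3 + 18 x + 17 mod 23:
  x = 1: RHS = 13, y in [6, 17]  -> 2 point(s)
  x = 3: RHS = 6, y in [11, 12]  -> 2 point(s)
  x = 5: RHS = 2, y in [5, 18]  -> 2 point(s)
  x = 7: RHS = 3, y in [7, 16]  -> 2 point(s)
  x = 8: RHS = 6, y in [11, 12]  -> 2 point(s)
  x = 10: RHS = 1, y in [1, 22]  -> 2 point(s)
  x = 12: RHS = 6, y in [11, 12]  -> 2 point(s)
  x = 14: RHS = 0, y in [0]  -> 1 point(s)
  x = 16: RHS = 8, y in [10, 13]  -> 2 point(s)
  x = 18: RHS = 9, y in [3, 20]  -> 2 point(s)
Affine points: 19. Add the point at infinity: total = 20.

#E(F_23) = 20


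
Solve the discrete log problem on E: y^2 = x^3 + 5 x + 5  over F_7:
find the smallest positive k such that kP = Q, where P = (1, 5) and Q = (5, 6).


Enumerate multiples of P until we hit Q = (5, 6):
  1P = (1, 5)
  2P = (2, 4)
  3P = (5, 6)
Match found at i = 3.

k = 3


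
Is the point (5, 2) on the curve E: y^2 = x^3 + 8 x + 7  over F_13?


Check whether y^2 = x^3 + 8 x + 7 (mod 13) for (x, y) = (5, 2).
LHS: y^2 = 2^2 mod 13 = 4
RHS: x^3 + 8 x + 7 = 5^3 + 8*5 + 7 mod 13 = 3
LHS != RHS

No, not on the curve


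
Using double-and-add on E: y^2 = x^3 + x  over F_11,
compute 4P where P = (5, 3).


k = 4 = 100_2 (binary, LSB first: 001)
Double-and-add from P = (5, 3):
  bit 0 = 0: acc unchanged = O
  bit 1 = 0: acc unchanged = O
  bit 2 = 1: acc = O + (5, 3) = (5, 3)

4P = (5, 3)


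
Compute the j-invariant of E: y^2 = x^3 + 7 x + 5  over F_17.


Delta = -16(4 a^3 + 27 b^2) mod 17 = 7
-1728 * (4 a)^3 = -1728 * (4*7)^3 mod 17 = 13
j = 13 * 7^(-1) mod 17 = 14

j = 14 (mod 17)


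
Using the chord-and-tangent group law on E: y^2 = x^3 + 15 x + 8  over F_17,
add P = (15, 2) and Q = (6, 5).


P != Q, so use the chord formula.
s = (y2 - y1) / (x2 - x1) = (3) / (8) mod 17 = 11
x3 = s^2 - x1 - x2 mod 17 = 11^2 - 15 - 6 = 15
y3 = s (x1 - x3) - y1 mod 17 = 11 * (15 - 15) - 2 = 15

P + Q = (15, 15)


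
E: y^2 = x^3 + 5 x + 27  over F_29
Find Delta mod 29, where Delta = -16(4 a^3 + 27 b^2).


4 a^3 + 27 b^2 = 4*5^3 + 27*27^2 = 500 + 19683 = 20183
Delta = -16 * (20183) = -322928
Delta mod 29 = 16

Delta = 16 (mod 29)


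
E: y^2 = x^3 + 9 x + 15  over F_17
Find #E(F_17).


For each x in F_17, count y with y^2 = x^3 + 9 x + 15 mod 17:
  x = 0: RHS = 15, y in [7, 10]  -> 2 point(s)
  x = 1: RHS = 8, y in [5, 12]  -> 2 point(s)
  x = 3: RHS = 1, y in [1, 16]  -> 2 point(s)
  x = 4: RHS = 13, y in [8, 9]  -> 2 point(s)
  x = 5: RHS = 15, y in [7, 10]  -> 2 point(s)
  x = 6: RHS = 13, y in [8, 9]  -> 2 point(s)
  x = 7: RHS = 13, y in [8, 9]  -> 2 point(s)
  x = 8: RHS = 4, y in [2, 15]  -> 2 point(s)
  x = 9: RHS = 9, y in [3, 14]  -> 2 point(s)
  x = 10: RHS = 0, y in [0]  -> 1 point(s)
  x = 11: RHS = 0, y in [0]  -> 1 point(s)
  x = 12: RHS = 15, y in [7, 10]  -> 2 point(s)
  x = 13: RHS = 0, y in [0]  -> 1 point(s)
Affine points: 23. Add the point at infinity: total = 24.

#E(F_17) = 24


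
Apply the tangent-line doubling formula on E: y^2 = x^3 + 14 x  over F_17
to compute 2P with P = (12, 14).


Doubling: s = (3 x1^2 + a) / (2 y1)
s = (3*12^2 + 14) / (2*14) mod 17 = 5
x3 = s^2 - 2 x1 mod 17 = 5^2 - 2*12 = 1
y3 = s (x1 - x3) - y1 mod 17 = 5 * (12 - 1) - 14 = 7

2P = (1, 7)


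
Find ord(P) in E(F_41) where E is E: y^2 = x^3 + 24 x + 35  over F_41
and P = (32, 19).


Compute successive multiples of P until we hit O:
  1P = (32, 19)
  2P = (26, 21)
  3P = (15, 30)
  4P = (34, 4)
  5P = (21, 1)
  6P = (31, 5)
  7P = (10, 2)
  8P = (9, 23)
  ... (continuing to 47P)
  47P = O

ord(P) = 47


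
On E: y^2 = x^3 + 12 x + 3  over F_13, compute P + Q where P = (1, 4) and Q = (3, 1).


P != Q, so use the chord formula.
s = (y2 - y1) / (x2 - x1) = (10) / (2) mod 13 = 5
x3 = s^2 - x1 - x2 mod 13 = 5^2 - 1 - 3 = 8
y3 = s (x1 - x3) - y1 mod 13 = 5 * (1 - 8) - 4 = 0

P + Q = (8, 0)


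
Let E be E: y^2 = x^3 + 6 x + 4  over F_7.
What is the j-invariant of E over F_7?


Delta = -16(4 a^3 + 27 b^2) mod 7 = 5
-1728 * (4 a)^3 = -1728 * (4*6)^3 mod 7 = 6
j = 6 * 5^(-1) mod 7 = 4

j = 4 (mod 7)


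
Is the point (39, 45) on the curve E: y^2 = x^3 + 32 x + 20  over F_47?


Check whether y^2 = x^3 + 32 x + 20 (mod 47) for (x, y) = (39, 45).
LHS: y^2 = 45^2 mod 47 = 4
RHS: x^3 + 32 x + 20 = 39^3 + 32*39 + 20 mod 47 = 4
LHS = RHS

Yes, on the curve


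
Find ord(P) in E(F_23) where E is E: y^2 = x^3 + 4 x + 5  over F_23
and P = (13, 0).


Compute successive multiples of P until we hit O:
  1P = (13, 0)
  2P = O

ord(P) = 2


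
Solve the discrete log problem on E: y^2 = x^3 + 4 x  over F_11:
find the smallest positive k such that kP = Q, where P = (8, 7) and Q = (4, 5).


Enumerate multiples of P until we hit Q = (4, 5):
  1P = (8, 7)
  2P = (4, 5)
Match found at i = 2.

k = 2


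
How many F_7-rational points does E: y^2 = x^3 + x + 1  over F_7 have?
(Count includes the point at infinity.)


For each x in F_7, count y with y^2 = x^3 + 1 x + 1 mod 7:
  x = 0: RHS = 1, y in [1, 6]  -> 2 point(s)
  x = 2: RHS = 4, y in [2, 5]  -> 2 point(s)
Affine points: 4. Add the point at infinity: total = 5.

#E(F_7) = 5


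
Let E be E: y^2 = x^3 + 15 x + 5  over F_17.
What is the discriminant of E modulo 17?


4 a^3 + 27 b^2 = 4*15^3 + 27*5^2 = 13500 + 675 = 14175
Delta = -16 * (14175) = -226800
Delta mod 17 = 14

Delta = 14 (mod 17)


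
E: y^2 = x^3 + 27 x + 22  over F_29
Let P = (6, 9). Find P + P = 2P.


Doubling: s = (3 x1^2 + a) / (2 y1)
s = (3*6^2 + 27) / (2*9) mod 29 = 22
x3 = s^2 - 2 x1 mod 29 = 22^2 - 2*6 = 8
y3 = s (x1 - x3) - y1 mod 29 = 22 * (6 - 8) - 9 = 5

2P = (8, 5)


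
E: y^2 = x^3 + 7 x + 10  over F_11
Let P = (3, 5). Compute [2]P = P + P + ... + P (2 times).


k = 2 = 10_2 (binary, LSB first: 01)
Double-and-add from P = (3, 5):
  bit 0 = 0: acc unchanged = O
  bit 1 = 1: acc = O + (6, 9) = (6, 9)

2P = (6, 9)


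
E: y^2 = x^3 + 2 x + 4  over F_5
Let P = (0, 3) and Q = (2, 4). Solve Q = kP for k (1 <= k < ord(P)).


Enumerate multiples of P until we hit Q = (2, 4):
  1P = (0, 3)
  2P = (4, 4)
  3P = (2, 4)
Match found at i = 3.

k = 3


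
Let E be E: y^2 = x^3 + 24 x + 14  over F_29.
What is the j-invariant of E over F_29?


Delta = -16(4 a^3 + 27 b^2) mod 29 = 4
-1728 * (4 a)^3 = -1728 * (4*24)^3 mod 29 = 19
j = 19 * 4^(-1) mod 29 = 12

j = 12 (mod 29)


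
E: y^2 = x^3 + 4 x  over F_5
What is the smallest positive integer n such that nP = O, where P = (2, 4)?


Compute successive multiples of P until we hit O:
  1P = (2, 4)
  2P = (0, 0)
  3P = (2, 1)
  4P = O

ord(P) = 4


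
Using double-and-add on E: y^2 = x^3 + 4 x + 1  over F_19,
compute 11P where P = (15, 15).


k = 11 = 1011_2 (binary, LSB first: 1101)
Double-and-add from P = (15, 15):
  bit 0 = 1: acc = O + (15, 15) = (15, 15)
  bit 1 = 1: acc = (15, 15) + (17, 17) = (7, 12)
  bit 2 = 0: acc unchanged = (7, 12)
  bit 3 = 1: acc = (7, 12) + (4, 9) = (9, 5)

11P = (9, 5)


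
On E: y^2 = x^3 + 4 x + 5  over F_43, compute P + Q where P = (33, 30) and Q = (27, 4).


P != Q, so use the chord formula.
s = (y2 - y1) / (x2 - x1) = (17) / (37) mod 43 = 33
x3 = s^2 - x1 - x2 mod 43 = 33^2 - 33 - 27 = 40
y3 = s (x1 - x3) - y1 mod 43 = 33 * (33 - 40) - 30 = 40

P + Q = (40, 40)


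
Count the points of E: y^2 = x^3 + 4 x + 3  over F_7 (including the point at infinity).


For each x in F_7, count y with y^2 = x^3 + 4 x + 3 mod 7:
  x = 1: RHS = 1, y in [1, 6]  -> 2 point(s)
  x = 3: RHS = 0, y in [0]  -> 1 point(s)
  x = 5: RHS = 1, y in [1, 6]  -> 2 point(s)
Affine points: 5. Add the point at infinity: total = 6.

#E(F_7) = 6


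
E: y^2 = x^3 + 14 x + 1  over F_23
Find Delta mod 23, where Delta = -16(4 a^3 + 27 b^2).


4 a^3 + 27 b^2 = 4*14^3 + 27*1^2 = 10976 + 27 = 11003
Delta = -16 * (11003) = -176048
Delta mod 23 = 17

Delta = 17 (mod 23)


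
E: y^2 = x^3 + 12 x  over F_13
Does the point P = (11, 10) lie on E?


Check whether y^2 = x^3 + 12 x + 0 (mod 13) for (x, y) = (11, 10).
LHS: y^2 = 10^2 mod 13 = 9
RHS: x^3 + 12 x + 0 = 11^3 + 12*11 + 0 mod 13 = 7
LHS != RHS

No, not on the curve


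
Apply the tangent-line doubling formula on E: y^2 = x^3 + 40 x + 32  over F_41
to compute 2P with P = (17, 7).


Doubling: s = (3 x1^2 + a) / (2 y1)
s = (3*17^2 + 40) / (2*7) mod 41 = 15
x3 = s^2 - 2 x1 mod 41 = 15^2 - 2*17 = 27
y3 = s (x1 - x3) - y1 mod 41 = 15 * (17 - 27) - 7 = 7

2P = (27, 7)


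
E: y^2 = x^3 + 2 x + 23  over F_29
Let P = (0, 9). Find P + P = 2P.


Doubling: s = (3 x1^2 + a) / (2 y1)
s = (3*0^2 + 2) / (2*9) mod 29 = 13
x3 = s^2 - 2 x1 mod 29 = 13^2 - 2*0 = 24
y3 = s (x1 - x3) - y1 mod 29 = 13 * (0 - 24) - 9 = 27

2P = (24, 27)


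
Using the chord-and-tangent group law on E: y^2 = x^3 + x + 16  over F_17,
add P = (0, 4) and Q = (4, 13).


P != Q, so use the chord formula.
s = (y2 - y1) / (x2 - x1) = (9) / (4) mod 17 = 15
x3 = s^2 - x1 - x2 mod 17 = 15^2 - 0 - 4 = 0
y3 = s (x1 - x3) - y1 mod 17 = 15 * (0 - 0) - 4 = 13

P + Q = (0, 13)


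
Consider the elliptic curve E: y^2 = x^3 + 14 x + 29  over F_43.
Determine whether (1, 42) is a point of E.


Check whether y^2 = x^3 + 14 x + 29 (mod 43) for (x, y) = (1, 42).
LHS: y^2 = 42^2 mod 43 = 1
RHS: x^3 + 14 x + 29 = 1^3 + 14*1 + 29 mod 43 = 1
LHS = RHS

Yes, on the curve


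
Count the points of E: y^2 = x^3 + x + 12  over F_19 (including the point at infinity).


For each x in F_19, count y with y^2 = x^3 + 1 x + 12 mod 19:
  x = 3: RHS = 4, y in [2, 17]  -> 2 point(s)
  x = 4: RHS = 4, y in [2, 17]  -> 2 point(s)
  x = 5: RHS = 9, y in [3, 16]  -> 2 point(s)
  x = 6: RHS = 6, y in [5, 14]  -> 2 point(s)
  x = 7: RHS = 1, y in [1, 18]  -> 2 point(s)
  x = 8: RHS = 0, y in [0]  -> 1 point(s)
  x = 9: RHS = 9, y in [3, 16]  -> 2 point(s)
  x = 11: RHS = 5, y in [9, 10]  -> 2 point(s)
  x = 12: RHS = 4, y in [2, 17]  -> 2 point(s)
  x = 15: RHS = 1, y in [1, 18]  -> 2 point(s)
  x = 16: RHS = 1, y in [1, 18]  -> 2 point(s)
Affine points: 21. Add the point at infinity: total = 22.

#E(F_19) = 22


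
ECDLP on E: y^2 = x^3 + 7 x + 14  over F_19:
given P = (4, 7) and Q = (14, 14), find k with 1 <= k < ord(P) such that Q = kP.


Enumerate multiples of P until we hit Q = (14, 14):
  1P = (4, 7)
  2P = (18, 14)
  3P = (2, 13)
  4P = (3, 9)
  5P = (16, 17)
  6P = (15, 6)
  7P = (11, 4)
  8P = (10, 1)
  9P = (6, 14)
  10P = (7, 11)
  11P = (14, 5)
  12P = (17, 7)
  13P = (17, 12)
  14P = (14, 14)
Match found at i = 14.

k = 14


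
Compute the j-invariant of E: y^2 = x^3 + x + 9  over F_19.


Delta = -16(4 a^3 + 27 b^2) mod 19 = 18
-1728 * (4 a)^3 = -1728 * (4*1)^3 mod 19 = 7
j = 7 * 18^(-1) mod 19 = 12

j = 12 (mod 19)


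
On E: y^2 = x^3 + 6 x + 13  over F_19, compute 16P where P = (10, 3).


k = 16 = 10000_2 (binary, LSB first: 00001)
Double-and-add from P = (10, 3):
  bit 0 = 0: acc unchanged = O
  bit 1 = 0: acc unchanged = O
  bit 2 = 0: acc unchanged = O
  bit 3 = 0: acc unchanged = O
  bit 4 = 1: acc = O + (4, 14) = (4, 14)

16P = (4, 14)


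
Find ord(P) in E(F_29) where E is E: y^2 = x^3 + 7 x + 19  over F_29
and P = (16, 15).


Compute successive multiples of P until we hit O:
  1P = (16, 15)
  2P = (3, 26)
  3P = (9, 17)
  4P = (10, 4)
  5P = (12, 2)
  6P = (17, 18)
  7P = (5, 18)
  8P = (4, 16)
  ... (continuing to 36P)
  36P = O

ord(P) = 36


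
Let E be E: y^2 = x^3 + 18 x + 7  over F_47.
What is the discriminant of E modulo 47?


4 a^3 + 27 b^2 = 4*18^3 + 27*7^2 = 23328 + 1323 = 24651
Delta = -16 * (24651) = -394416
Delta mod 47 = 8

Delta = 8 (mod 47)


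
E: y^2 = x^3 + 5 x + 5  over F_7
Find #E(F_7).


For each x in F_7, count y with y^2 = x^3 + 5 x + 5 mod 7:
  x = 1: RHS = 4, y in [2, 5]  -> 2 point(s)
  x = 2: RHS = 2, y in [3, 4]  -> 2 point(s)
  x = 5: RHS = 1, y in [1, 6]  -> 2 point(s)
Affine points: 6. Add the point at infinity: total = 7.

#E(F_7) = 7


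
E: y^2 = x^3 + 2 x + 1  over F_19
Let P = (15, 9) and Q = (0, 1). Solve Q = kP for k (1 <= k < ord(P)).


Enumerate multiples of P until we hit Q = (0, 1):
  1P = (15, 9)
  2P = (0, 1)
Match found at i = 2.

k = 2


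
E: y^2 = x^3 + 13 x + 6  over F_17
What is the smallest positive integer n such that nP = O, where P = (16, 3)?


Compute successive multiples of P until we hit O:
  1P = (16, 3)
  2P = (11, 16)
  3P = (9, 6)
  4P = (13, 3)
  5P = (5, 14)
  6P = (14, 12)
  7P = (3, 15)
  8P = (7, 7)
  ... (continuing to 17P)
  17P = O

ord(P) = 17


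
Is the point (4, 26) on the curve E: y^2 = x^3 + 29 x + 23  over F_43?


Check whether y^2 = x^3 + 29 x + 23 (mod 43) for (x, y) = (4, 26).
LHS: y^2 = 26^2 mod 43 = 31
RHS: x^3 + 29 x + 23 = 4^3 + 29*4 + 23 mod 43 = 31
LHS = RHS

Yes, on the curve


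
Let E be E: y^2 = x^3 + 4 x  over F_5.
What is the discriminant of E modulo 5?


4 a^3 + 27 b^2 = 4*4^3 + 27*0^2 = 256 + 0 = 256
Delta = -16 * (256) = -4096
Delta mod 5 = 4

Delta = 4 (mod 5)


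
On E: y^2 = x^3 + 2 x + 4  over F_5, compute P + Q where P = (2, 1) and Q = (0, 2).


P != Q, so use the chord formula.
s = (y2 - y1) / (x2 - x1) = (1) / (3) mod 5 = 2
x3 = s^2 - x1 - x2 mod 5 = 2^2 - 2 - 0 = 2
y3 = s (x1 - x3) - y1 mod 5 = 2 * (2 - 2) - 1 = 4

P + Q = (2, 4)


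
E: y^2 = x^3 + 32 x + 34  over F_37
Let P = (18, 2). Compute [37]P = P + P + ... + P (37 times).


k = 37 = 100101_2 (binary, LSB first: 101001)
Double-and-add from P = (18, 2):
  bit 0 = 1: acc = O + (18, 2) = (18, 2)
  bit 1 = 0: acc unchanged = (18, 2)
  bit 2 = 1: acc = (18, 2) + (22, 8) = (27, 3)
  bit 3 = 0: acc unchanged = (27, 3)
  bit 4 = 0: acc unchanged = (27, 3)
  bit 5 = 1: acc = (27, 3) + (19, 29) = (27, 34)

37P = (27, 34)


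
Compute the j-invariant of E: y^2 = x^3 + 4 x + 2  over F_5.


Delta = -16(4 a^3 + 27 b^2) mod 5 = 1
-1728 * (4 a)^3 = -1728 * (4*4)^3 mod 5 = 2
j = 2 * 1^(-1) mod 5 = 2

j = 2 (mod 5)


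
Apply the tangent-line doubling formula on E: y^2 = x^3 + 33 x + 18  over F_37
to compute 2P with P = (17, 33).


Doubling: s = (3 x1^2 + a) / (2 y1)
s = (3*17^2 + 33) / (2*33) mod 37 = 17
x3 = s^2 - 2 x1 mod 37 = 17^2 - 2*17 = 33
y3 = s (x1 - x3) - y1 mod 37 = 17 * (17 - 33) - 33 = 28

2P = (33, 28)


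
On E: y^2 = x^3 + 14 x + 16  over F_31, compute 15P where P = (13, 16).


k = 15 = 1111_2 (binary, LSB first: 1111)
Double-and-add from P = (13, 16):
  bit 0 = 1: acc = O + (13, 16) = (13, 16)
  bit 1 = 1: acc = (13, 16) + (10, 28) = (24, 28)
  bit 2 = 1: acc = (24, 28) + (8, 12) = (0, 27)
  bit 3 = 1: acc = (0, 27) + (20, 9) = (27, 19)

15P = (27, 19)


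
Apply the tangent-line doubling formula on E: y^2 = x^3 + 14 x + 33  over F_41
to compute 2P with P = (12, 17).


Doubling: s = (3 x1^2 + a) / (2 y1)
s = (3*12^2 + 14) / (2*17) mod 41 = 30
x3 = s^2 - 2 x1 mod 41 = 30^2 - 2*12 = 15
y3 = s (x1 - x3) - y1 mod 41 = 30 * (12 - 15) - 17 = 16

2P = (15, 16)


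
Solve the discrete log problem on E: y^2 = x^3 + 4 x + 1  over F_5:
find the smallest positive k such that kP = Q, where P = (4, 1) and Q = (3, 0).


Enumerate multiples of P until we hit Q = (3, 0):
  1P = (4, 1)
  2P = (3, 0)
Match found at i = 2.

k = 2


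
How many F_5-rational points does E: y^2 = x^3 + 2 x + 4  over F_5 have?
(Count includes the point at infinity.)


For each x in F_5, count y with y^2 = x^3 + 2 x + 4 mod 5:
  x = 0: RHS = 4, y in [2, 3]  -> 2 point(s)
  x = 2: RHS = 1, y in [1, 4]  -> 2 point(s)
  x = 4: RHS = 1, y in [1, 4]  -> 2 point(s)
Affine points: 6. Add the point at infinity: total = 7.

#E(F_5) = 7


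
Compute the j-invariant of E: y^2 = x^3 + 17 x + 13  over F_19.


Delta = -16(4 a^3 + 27 b^2) mod 19 = 8
-1728 * (4 a)^3 = -1728 * (4*17)^3 mod 19 = 1
j = 1 * 8^(-1) mod 19 = 12

j = 12 (mod 19)


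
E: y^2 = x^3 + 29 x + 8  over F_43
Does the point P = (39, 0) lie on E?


Check whether y^2 = x^3 + 29 x + 8 (mod 43) for (x, y) = (39, 0).
LHS: y^2 = 0^2 mod 43 = 0
RHS: x^3 + 29 x + 8 = 39^3 + 29*39 + 8 mod 43 = 0
LHS = RHS

Yes, on the curve


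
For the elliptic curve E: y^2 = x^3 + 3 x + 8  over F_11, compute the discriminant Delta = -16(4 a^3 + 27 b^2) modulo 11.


4 a^3 + 27 b^2 = 4*3^3 + 27*8^2 = 108 + 1728 = 1836
Delta = -16 * (1836) = -29376
Delta mod 11 = 5

Delta = 5 (mod 11)


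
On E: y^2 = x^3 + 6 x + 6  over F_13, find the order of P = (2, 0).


Compute successive multiples of P until we hit O:
  1P = (2, 0)
  2P = O

ord(P) = 2


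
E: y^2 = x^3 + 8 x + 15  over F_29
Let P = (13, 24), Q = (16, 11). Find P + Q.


P != Q, so use the chord formula.
s = (y2 - y1) / (x2 - x1) = (16) / (3) mod 29 = 15
x3 = s^2 - x1 - x2 mod 29 = 15^2 - 13 - 16 = 22
y3 = s (x1 - x3) - y1 mod 29 = 15 * (13 - 22) - 24 = 15

P + Q = (22, 15)


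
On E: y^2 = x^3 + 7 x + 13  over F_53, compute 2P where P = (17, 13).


Doubling: s = (3 x1^2 + a) / (2 y1)
s = (3*17^2 + 7) / (2*13) mod 53 = 1
x3 = s^2 - 2 x1 mod 53 = 1^2 - 2*17 = 20
y3 = s (x1 - x3) - y1 mod 53 = 1 * (17 - 20) - 13 = 37

2P = (20, 37)


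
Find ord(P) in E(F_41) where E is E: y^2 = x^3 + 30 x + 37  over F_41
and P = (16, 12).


Compute successive multiples of P until we hit O:
  1P = (16, 12)
  2P = (5, 36)
  3P = (19, 2)
  4P = (8, 16)
  5P = (7, 4)
  6P = (36, 34)
  7P = (39, 16)
  8P = (23, 26)
  ... (continuing to 48P)
  48P = O

ord(P) = 48


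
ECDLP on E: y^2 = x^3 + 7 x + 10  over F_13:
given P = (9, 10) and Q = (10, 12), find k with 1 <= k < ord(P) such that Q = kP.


Enumerate multiples of P until we hit Q = (10, 12):
  1P = (9, 10)
  2P = (5, 1)
  3P = (0, 7)
  4P = (7, 8)
  5P = (11, 1)
  6P = (10, 1)
  7P = (10, 12)
Match found at i = 7.

k = 7


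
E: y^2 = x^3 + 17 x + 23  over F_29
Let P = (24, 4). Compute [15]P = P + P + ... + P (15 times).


k = 15 = 1111_2 (binary, LSB first: 1111)
Double-and-add from P = (24, 4):
  bit 0 = 1: acc = O + (24, 4) = (24, 4)
  bit 1 = 1: acc = (24, 4) + (19, 10) = (6, 15)
  bit 2 = 1: acc = (6, 15) + (0, 20) = (10, 27)
  bit 3 = 1: acc = (10, 27) + (23, 13) = (9, 21)

15P = (9, 21)


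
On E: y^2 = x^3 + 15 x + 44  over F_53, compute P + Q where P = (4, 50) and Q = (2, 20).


P != Q, so use the chord formula.
s = (y2 - y1) / (x2 - x1) = (23) / (51) mod 53 = 15
x3 = s^2 - x1 - x2 mod 53 = 15^2 - 4 - 2 = 7
y3 = s (x1 - x3) - y1 mod 53 = 15 * (4 - 7) - 50 = 11

P + Q = (7, 11)


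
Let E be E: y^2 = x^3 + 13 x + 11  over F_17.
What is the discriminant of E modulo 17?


4 a^3 + 27 b^2 = 4*13^3 + 27*11^2 = 8788 + 3267 = 12055
Delta = -16 * (12055) = -192880
Delta mod 17 = 2

Delta = 2 (mod 17)


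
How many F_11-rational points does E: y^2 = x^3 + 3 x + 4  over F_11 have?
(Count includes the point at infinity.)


For each x in F_11, count y with y^2 = x^3 + 3 x + 4 mod 11:
  x = 0: RHS = 4, y in [2, 9]  -> 2 point(s)
  x = 4: RHS = 3, y in [5, 6]  -> 2 point(s)
  x = 5: RHS = 1, y in [1, 10]  -> 2 point(s)
  x = 7: RHS = 5, y in [4, 7]  -> 2 point(s)
  x = 8: RHS = 1, y in [1, 10]  -> 2 point(s)
  x = 9: RHS = 1, y in [1, 10]  -> 2 point(s)
  x = 10: RHS = 0, y in [0]  -> 1 point(s)
Affine points: 13. Add the point at infinity: total = 14.

#E(F_11) = 14


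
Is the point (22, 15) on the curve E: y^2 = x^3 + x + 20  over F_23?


Check whether y^2 = x^3 + 1 x + 20 (mod 23) for (x, y) = (22, 15).
LHS: y^2 = 15^2 mod 23 = 18
RHS: x^3 + 1 x + 20 = 22^3 + 1*22 + 20 mod 23 = 18
LHS = RHS

Yes, on the curve


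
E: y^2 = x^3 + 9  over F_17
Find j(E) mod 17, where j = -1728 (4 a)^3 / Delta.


Delta = -16(4 a^3 + 27 b^2) mod 17 = 11
-1728 * (4 a)^3 = -1728 * (4*0)^3 mod 17 = 0
j = 0 * 11^(-1) mod 17 = 0

j = 0 (mod 17)


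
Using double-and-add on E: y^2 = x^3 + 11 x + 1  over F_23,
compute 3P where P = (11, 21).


k = 3 = 11_2 (binary, LSB first: 11)
Double-and-add from P = (11, 21):
  bit 0 = 1: acc = O + (11, 21) = (11, 21)
  bit 1 = 1: acc = (11, 21) + (9, 22) = (9, 1)

3P = (9, 1)


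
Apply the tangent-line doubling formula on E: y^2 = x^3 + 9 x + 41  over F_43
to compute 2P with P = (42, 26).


Doubling: s = (3 x1^2 + a) / (2 y1)
s = (3*42^2 + 9) / (2*26) mod 43 = 30
x3 = s^2 - 2 x1 mod 43 = 30^2 - 2*42 = 42
y3 = s (x1 - x3) - y1 mod 43 = 30 * (42 - 42) - 26 = 17

2P = (42, 17)


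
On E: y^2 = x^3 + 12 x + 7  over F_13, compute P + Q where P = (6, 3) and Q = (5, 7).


P != Q, so use the chord formula.
s = (y2 - y1) / (x2 - x1) = (4) / (12) mod 13 = 9
x3 = s^2 - x1 - x2 mod 13 = 9^2 - 6 - 5 = 5
y3 = s (x1 - x3) - y1 mod 13 = 9 * (6 - 5) - 3 = 6

P + Q = (5, 6)


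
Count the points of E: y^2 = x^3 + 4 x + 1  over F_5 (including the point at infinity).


For each x in F_5, count y with y^2 = x^3 + 4 x + 1 mod 5:
  x = 0: RHS = 1, y in [1, 4]  -> 2 point(s)
  x = 1: RHS = 1, y in [1, 4]  -> 2 point(s)
  x = 3: RHS = 0, y in [0]  -> 1 point(s)
  x = 4: RHS = 1, y in [1, 4]  -> 2 point(s)
Affine points: 7. Add the point at infinity: total = 8.

#E(F_5) = 8


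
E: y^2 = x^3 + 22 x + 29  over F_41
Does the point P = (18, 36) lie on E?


Check whether y^2 = x^3 + 22 x + 29 (mod 41) for (x, y) = (18, 36).
LHS: y^2 = 36^2 mod 41 = 25
RHS: x^3 + 22 x + 29 = 18^3 + 22*18 + 29 mod 41 = 25
LHS = RHS

Yes, on the curve


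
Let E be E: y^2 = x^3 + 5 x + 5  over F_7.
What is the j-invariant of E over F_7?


Delta = -16(4 a^3 + 27 b^2) mod 7 = 2
-1728 * (4 a)^3 = -1728 * (4*5)^3 mod 7 = 6
j = 6 * 2^(-1) mod 7 = 3

j = 3 (mod 7)


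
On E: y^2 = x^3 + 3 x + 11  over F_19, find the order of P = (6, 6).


Compute successive multiples of P until we hit O:
  1P = (6, 6)
  2P = (13, 10)
  3P = (17, 4)
  4P = (2, 14)
  5P = (15, 12)
  6P = (9, 11)
  7P = (11, 11)
  8P = (3, 16)
  ... (continuing to 25P)
  25P = O

ord(P) = 25


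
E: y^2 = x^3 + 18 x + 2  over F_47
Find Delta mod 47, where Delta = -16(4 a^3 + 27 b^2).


4 a^3 + 27 b^2 = 4*18^3 + 27*2^2 = 23328 + 108 = 23436
Delta = -16 * (23436) = -374976
Delta mod 47 = 37

Delta = 37 (mod 47)


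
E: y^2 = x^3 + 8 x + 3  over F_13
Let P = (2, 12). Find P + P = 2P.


Doubling: s = (3 x1^2 + a) / (2 y1)
s = (3*2^2 + 8) / (2*12) mod 13 = 3
x3 = s^2 - 2 x1 mod 13 = 3^2 - 2*2 = 5
y3 = s (x1 - x3) - y1 mod 13 = 3 * (2 - 5) - 12 = 5

2P = (5, 5)


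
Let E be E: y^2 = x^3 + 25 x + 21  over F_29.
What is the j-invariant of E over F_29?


Delta = -16(4 a^3 + 27 b^2) mod 29 = 25
-1728 * (4 a)^3 = -1728 * (4*25)^3 mod 29 = 3
j = 3 * 25^(-1) mod 29 = 21

j = 21 (mod 29)


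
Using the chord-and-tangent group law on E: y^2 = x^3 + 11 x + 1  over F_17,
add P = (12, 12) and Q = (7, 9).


P != Q, so use the chord formula.
s = (y2 - y1) / (x2 - x1) = (14) / (12) mod 17 = 4
x3 = s^2 - x1 - x2 mod 17 = 4^2 - 12 - 7 = 14
y3 = s (x1 - x3) - y1 mod 17 = 4 * (12 - 14) - 12 = 14

P + Q = (14, 14)


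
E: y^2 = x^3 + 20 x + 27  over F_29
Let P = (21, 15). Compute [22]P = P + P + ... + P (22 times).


k = 22 = 10110_2 (binary, LSB first: 01101)
Double-and-add from P = (21, 15):
  bit 0 = 0: acc unchanged = O
  bit 1 = 1: acc = O + (10, 26) = (10, 26)
  bit 2 = 1: acc = (10, 26) + (5, 7) = (18, 19)
  bit 3 = 0: acc unchanged = (18, 19)
  bit 4 = 1: acc = (18, 19) + (24, 11) = (21, 14)

22P = (21, 14)


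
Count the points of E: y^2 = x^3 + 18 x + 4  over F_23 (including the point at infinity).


For each x in F_23, count y with y^2 = x^3 + 18 x + 4 mod 23:
  x = 0: RHS = 4, y in [2, 21]  -> 2 point(s)
  x = 1: RHS = 0, y in [0]  -> 1 point(s)
  x = 2: RHS = 2, y in [5, 18]  -> 2 point(s)
  x = 3: RHS = 16, y in [4, 19]  -> 2 point(s)
  x = 4: RHS = 2, y in [5, 18]  -> 2 point(s)
  x = 5: RHS = 12, y in [9, 14]  -> 2 point(s)
  x = 6: RHS = 6, y in [11, 12]  -> 2 point(s)
  x = 7: RHS = 13, y in [6, 17]  -> 2 point(s)
  x = 8: RHS = 16, y in [4, 19]  -> 2 point(s)
  x = 12: RHS = 16, y in [4, 19]  -> 2 point(s)
  x = 16: RHS = 18, y in [8, 15]  -> 2 point(s)
  x = 17: RHS = 2, y in [5, 18]  -> 2 point(s)
  x = 19: RHS = 6, y in [11, 12]  -> 2 point(s)
  x = 21: RHS = 6, y in [11, 12]  -> 2 point(s)
  x = 22: RHS = 8, y in [10, 13]  -> 2 point(s)
Affine points: 29. Add the point at infinity: total = 30.

#E(F_23) = 30


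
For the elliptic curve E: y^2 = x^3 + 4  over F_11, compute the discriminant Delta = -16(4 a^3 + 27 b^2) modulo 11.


4 a^3 + 27 b^2 = 4*0^3 + 27*4^2 = 0 + 432 = 432
Delta = -16 * (432) = -6912
Delta mod 11 = 7

Delta = 7 (mod 11)


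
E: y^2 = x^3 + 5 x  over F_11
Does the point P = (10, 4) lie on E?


Check whether y^2 = x^3 + 5 x + 0 (mod 11) for (x, y) = (10, 4).
LHS: y^2 = 4^2 mod 11 = 5
RHS: x^3 + 5 x + 0 = 10^3 + 5*10 + 0 mod 11 = 5
LHS = RHS

Yes, on the curve


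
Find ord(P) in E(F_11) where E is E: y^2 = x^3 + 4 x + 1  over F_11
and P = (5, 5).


Compute successive multiples of P until we hit O:
  1P = (5, 5)
  2P = (5, 6)
  3P = O

ord(P) = 3


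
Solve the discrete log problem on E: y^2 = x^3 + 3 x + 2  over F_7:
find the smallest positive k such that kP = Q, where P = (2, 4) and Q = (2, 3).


Enumerate multiples of P until we hit Q = (2, 3):
  1P = (2, 4)
  2P = (4, 1)
  3P = (5, 4)
  4P = (0, 3)
  5P = (0, 4)
  6P = (5, 3)
  7P = (4, 6)
  8P = (2, 3)
Match found at i = 8.

k = 8


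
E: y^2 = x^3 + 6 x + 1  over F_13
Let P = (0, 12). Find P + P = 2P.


Doubling: s = (3 x1^2 + a) / (2 y1)
s = (3*0^2 + 6) / (2*12) mod 13 = 10
x3 = s^2 - 2 x1 mod 13 = 10^2 - 2*0 = 9
y3 = s (x1 - x3) - y1 mod 13 = 10 * (0 - 9) - 12 = 2

2P = (9, 2)


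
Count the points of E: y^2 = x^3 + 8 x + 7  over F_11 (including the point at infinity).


For each x in F_11, count y with y^2 = x^3 + 8 x + 7 mod 11:
  x = 1: RHS = 5, y in [4, 7]  -> 2 point(s)
  x = 2: RHS = 9, y in [3, 8]  -> 2 point(s)
  x = 3: RHS = 3, y in [5, 6]  -> 2 point(s)
  x = 4: RHS = 4, y in [2, 9]  -> 2 point(s)
  x = 8: RHS = 0, y in [0]  -> 1 point(s)
  x = 9: RHS = 5, y in [4, 7]  -> 2 point(s)
  x = 10: RHS = 9, y in [3, 8]  -> 2 point(s)
Affine points: 13. Add the point at infinity: total = 14.

#E(F_11) = 14


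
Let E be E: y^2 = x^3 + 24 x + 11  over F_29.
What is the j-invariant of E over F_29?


Delta = -16(4 a^3 + 27 b^2) mod 29 = 11
-1728 * (4 a)^3 = -1728 * (4*24)^3 mod 29 = 19
j = 19 * 11^(-1) mod 29 = 7

j = 7 (mod 29)


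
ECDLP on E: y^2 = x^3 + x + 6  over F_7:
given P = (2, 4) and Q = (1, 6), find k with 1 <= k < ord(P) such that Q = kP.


Enumerate multiples of P until we hit Q = (1, 6):
  1P = (2, 4)
  2P = (4, 5)
  3P = (3, 6)
  4P = (6, 2)
  5P = (1, 6)
Match found at i = 5.

k = 5


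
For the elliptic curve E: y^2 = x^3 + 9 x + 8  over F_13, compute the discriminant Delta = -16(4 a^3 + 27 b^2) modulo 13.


4 a^3 + 27 b^2 = 4*9^3 + 27*8^2 = 2916 + 1728 = 4644
Delta = -16 * (4644) = -74304
Delta mod 13 = 4

Delta = 4 (mod 13)


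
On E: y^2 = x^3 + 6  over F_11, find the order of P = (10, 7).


Compute successive multiples of P until we hit O:
  1P = (10, 7)
  2P = (3, 0)
  3P = (10, 4)
  4P = O

ord(P) = 4


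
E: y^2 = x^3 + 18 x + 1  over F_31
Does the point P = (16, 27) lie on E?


Check whether y^2 = x^3 + 18 x + 1 (mod 31) for (x, y) = (16, 27).
LHS: y^2 = 27^2 mod 31 = 16
RHS: x^3 + 18 x + 1 = 16^3 + 18*16 + 1 mod 31 = 14
LHS != RHS

No, not on the curve


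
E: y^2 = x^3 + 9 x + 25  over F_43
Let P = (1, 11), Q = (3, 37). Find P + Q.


P != Q, so use the chord formula.
s = (y2 - y1) / (x2 - x1) = (26) / (2) mod 43 = 13
x3 = s^2 - x1 - x2 mod 43 = 13^2 - 1 - 3 = 36
y3 = s (x1 - x3) - y1 mod 43 = 13 * (1 - 36) - 11 = 7

P + Q = (36, 7)


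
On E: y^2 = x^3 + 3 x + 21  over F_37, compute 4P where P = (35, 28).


k = 4 = 100_2 (binary, LSB first: 001)
Double-and-add from P = (35, 28):
  bit 0 = 0: acc unchanged = O
  bit 1 = 0: acc unchanged = O
  bit 2 = 1: acc = O + (16, 13) = (16, 13)

4P = (16, 13)


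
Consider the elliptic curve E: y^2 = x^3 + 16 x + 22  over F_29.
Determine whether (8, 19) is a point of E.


Check whether y^2 = x^3 + 16 x + 22 (mod 29) for (x, y) = (8, 19).
LHS: y^2 = 19^2 mod 29 = 13
RHS: x^3 + 16 x + 22 = 8^3 + 16*8 + 22 mod 29 = 24
LHS != RHS

No, not on the curve


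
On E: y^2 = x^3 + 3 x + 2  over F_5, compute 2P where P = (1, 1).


Doubling: s = (3 x1^2 + a) / (2 y1)
s = (3*1^2 + 3) / (2*1) mod 5 = 3
x3 = s^2 - 2 x1 mod 5 = 3^2 - 2*1 = 2
y3 = s (x1 - x3) - y1 mod 5 = 3 * (1 - 2) - 1 = 1

2P = (2, 1)


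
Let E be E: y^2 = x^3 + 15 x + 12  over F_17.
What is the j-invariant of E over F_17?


Delta = -16(4 a^3 + 27 b^2) mod 17 = 14
-1728 * (4 a)^3 = -1728 * (4*15)^3 mod 17 = 5
j = 5 * 14^(-1) mod 17 = 4

j = 4 (mod 17)


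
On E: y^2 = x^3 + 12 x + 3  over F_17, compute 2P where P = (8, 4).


k = 2 = 10_2 (binary, LSB first: 01)
Double-and-add from P = (8, 4):
  bit 0 = 0: acc unchanged = O
  bit 1 = 1: acc = O + (1, 13) = (1, 13)

2P = (1, 13)


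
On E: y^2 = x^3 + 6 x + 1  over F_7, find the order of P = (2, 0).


Compute successive multiples of P until we hit O:
  1P = (2, 0)
  2P = O

ord(P) = 2


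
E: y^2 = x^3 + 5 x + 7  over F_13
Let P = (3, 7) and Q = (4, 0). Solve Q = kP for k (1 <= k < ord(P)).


Enumerate multiples of P until we hit Q = (4, 0):
  1P = (3, 7)
  2P = (4, 0)
Match found at i = 2.

k = 2


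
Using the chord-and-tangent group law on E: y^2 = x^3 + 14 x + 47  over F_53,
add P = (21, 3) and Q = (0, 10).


P != Q, so use the chord formula.
s = (y2 - y1) / (x2 - x1) = (7) / (32) mod 53 = 35
x3 = s^2 - x1 - x2 mod 53 = 35^2 - 21 - 0 = 38
y3 = s (x1 - x3) - y1 mod 53 = 35 * (21 - 38) - 3 = 38

P + Q = (38, 38)


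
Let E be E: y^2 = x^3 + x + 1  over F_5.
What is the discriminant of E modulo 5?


4 a^3 + 27 b^2 = 4*1^3 + 27*1^2 = 4 + 27 = 31
Delta = -16 * (31) = -496
Delta mod 5 = 4

Delta = 4 (mod 5)


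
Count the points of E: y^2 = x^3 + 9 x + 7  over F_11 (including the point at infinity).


For each x in F_11, count y with y^2 = x^3 + 9 x + 7 mod 11:
  x = 2: RHS = 0, y in [0]  -> 1 point(s)
  x = 5: RHS = 1, y in [1, 10]  -> 2 point(s)
  x = 9: RHS = 3, y in [5, 6]  -> 2 point(s)
Affine points: 5. Add the point at infinity: total = 6.

#E(F_11) = 6


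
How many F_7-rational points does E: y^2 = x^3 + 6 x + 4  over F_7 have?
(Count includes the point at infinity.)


For each x in F_7, count y with y^2 = x^3 + 6 x + 4 mod 7:
  x = 0: RHS = 4, y in [2, 5]  -> 2 point(s)
  x = 1: RHS = 4, y in [2, 5]  -> 2 point(s)
  x = 3: RHS = 0, y in [0]  -> 1 point(s)
  x = 4: RHS = 1, y in [1, 6]  -> 2 point(s)
  x = 6: RHS = 4, y in [2, 5]  -> 2 point(s)
Affine points: 9. Add the point at infinity: total = 10.

#E(F_7) = 10


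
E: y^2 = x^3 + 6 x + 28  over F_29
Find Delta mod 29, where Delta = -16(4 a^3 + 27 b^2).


4 a^3 + 27 b^2 = 4*6^3 + 27*28^2 = 864 + 21168 = 22032
Delta = -16 * (22032) = -352512
Delta mod 29 = 12

Delta = 12 (mod 29)


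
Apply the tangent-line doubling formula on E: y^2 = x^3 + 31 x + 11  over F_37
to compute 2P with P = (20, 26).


Doubling: s = (3 x1^2 + a) / (2 y1)
s = (3*20^2 + 31) / (2*26) mod 37 = 13
x3 = s^2 - 2 x1 mod 37 = 13^2 - 2*20 = 18
y3 = s (x1 - x3) - y1 mod 37 = 13 * (20 - 18) - 26 = 0

2P = (18, 0)


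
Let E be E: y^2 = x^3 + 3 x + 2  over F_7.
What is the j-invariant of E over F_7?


Delta = -16(4 a^3 + 27 b^2) mod 7 = 2
-1728 * (4 a)^3 = -1728 * (4*3)^3 mod 7 = 6
j = 6 * 2^(-1) mod 7 = 3

j = 3 (mod 7)


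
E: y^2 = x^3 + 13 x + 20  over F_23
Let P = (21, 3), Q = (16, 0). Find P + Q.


P != Q, so use the chord formula.
s = (y2 - y1) / (x2 - x1) = (20) / (18) mod 23 = 19
x3 = s^2 - x1 - x2 mod 23 = 19^2 - 21 - 16 = 2
y3 = s (x1 - x3) - y1 mod 23 = 19 * (21 - 2) - 3 = 13

P + Q = (2, 13)


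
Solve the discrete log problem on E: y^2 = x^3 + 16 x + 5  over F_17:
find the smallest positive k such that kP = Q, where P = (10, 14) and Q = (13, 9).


Enumerate multiples of P until we hit Q = (13, 9):
  1P = (10, 14)
  2P = (13, 8)
  3P = (15, 13)
  4P = (7, 16)
  5P = (8, 13)
  6P = (12, 2)
  7P = (14, 10)
  8P = (11, 4)
  9P = (11, 13)
  10P = (14, 7)
  11P = (12, 15)
  12P = (8, 4)
  13P = (7, 1)
  14P = (15, 4)
  15P = (13, 9)
Match found at i = 15.

k = 15


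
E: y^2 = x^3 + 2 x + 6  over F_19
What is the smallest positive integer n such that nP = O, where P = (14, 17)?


Compute successive multiples of P until we hit O:
  1P = (14, 17)
  2P = (16, 12)
  3P = (0, 5)
  4P = (10, 0)
  5P = (0, 14)
  6P = (16, 7)
  7P = (14, 2)
  8P = O

ord(P) = 8


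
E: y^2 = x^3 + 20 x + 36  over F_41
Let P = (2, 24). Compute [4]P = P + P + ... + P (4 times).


k = 4 = 100_2 (binary, LSB first: 001)
Double-and-add from P = (2, 24):
  bit 0 = 0: acc unchanged = O
  bit 1 = 0: acc unchanged = O
  bit 2 = 1: acc = O + (21, 0) = (21, 0)

4P = (21, 0)


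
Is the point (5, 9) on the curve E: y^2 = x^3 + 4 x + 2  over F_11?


Check whether y^2 = x^3 + 4 x + 2 (mod 11) for (x, y) = (5, 9).
LHS: y^2 = 9^2 mod 11 = 4
RHS: x^3 + 4 x + 2 = 5^3 + 4*5 + 2 mod 11 = 4
LHS = RHS

Yes, on the curve


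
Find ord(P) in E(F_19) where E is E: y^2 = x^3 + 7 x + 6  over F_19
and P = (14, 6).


Compute successive multiples of P until we hit O:
  1P = (14, 6)
  2P = (15, 3)
  3P = (18, 6)
  4P = (6, 13)
  5P = (6, 6)
  6P = (18, 13)
  7P = (15, 16)
  8P = (14, 13)
  ... (continuing to 9P)
  9P = O

ord(P) = 9


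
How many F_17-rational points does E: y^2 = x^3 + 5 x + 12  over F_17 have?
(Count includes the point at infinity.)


For each x in F_17, count y with y^2 = x^3 + 5 x + 12 mod 17:
  x = 1: RHS = 1, y in [1, 16]  -> 2 point(s)
  x = 2: RHS = 13, y in [8, 9]  -> 2 point(s)
  x = 5: RHS = 9, y in [3, 14]  -> 2 point(s)
  x = 7: RHS = 16, y in [4, 13]  -> 2 point(s)
  x = 9: RHS = 4, y in [2, 15]  -> 2 point(s)
  x = 10: RHS = 8, y in [5, 12]  -> 2 point(s)
  x = 11: RHS = 4, y in [2, 15]  -> 2 point(s)
  x = 12: RHS = 15, y in [7, 10]  -> 2 point(s)
  x = 13: RHS = 13, y in [8, 9]  -> 2 point(s)
  x = 14: RHS = 4, y in [2, 15]  -> 2 point(s)
Affine points: 20. Add the point at infinity: total = 21.

#E(F_17) = 21
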